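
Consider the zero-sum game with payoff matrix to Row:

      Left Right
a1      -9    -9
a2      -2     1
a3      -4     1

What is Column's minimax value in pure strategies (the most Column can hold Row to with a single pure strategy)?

-2

Column maxima: Left → -2, Right → 1.
The smallest of these is -2.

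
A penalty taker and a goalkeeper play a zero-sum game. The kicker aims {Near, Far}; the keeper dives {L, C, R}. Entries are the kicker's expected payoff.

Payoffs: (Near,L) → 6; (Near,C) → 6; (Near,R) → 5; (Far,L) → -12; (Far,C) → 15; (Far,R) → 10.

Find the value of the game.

120/23

Row minima: Near → 5, Far → -12; maximin = 5.
Column maxima: L → 6, C → 15, R → 10; minimax = 6.
5 ≠ 6, so there is no saddle point; optimal play is mixed.
C is strictly dominated by R (it gives the kicker strictly more in every row), so the keeper never plays it.
On the remaining 2×2 (Near, Far vs L, R):
Let the kicker play Near with probability p. Expected payoff against L: 6p + (-12)(1−p) = 18p − 12; against R: 5p + 10(1−p) = −5p + 10.
Setting these equal: 18p − 12 = −5p + 10 ⇒ 23p = 22 ⇒ p = 22/23, and the value is (18)·(22/23) − 12 = 120/23.
For the keeper: with q = P(L), equating Near's and Far's payoffs gives q + 5 = −22q + 10 ⇒ q = 5/23.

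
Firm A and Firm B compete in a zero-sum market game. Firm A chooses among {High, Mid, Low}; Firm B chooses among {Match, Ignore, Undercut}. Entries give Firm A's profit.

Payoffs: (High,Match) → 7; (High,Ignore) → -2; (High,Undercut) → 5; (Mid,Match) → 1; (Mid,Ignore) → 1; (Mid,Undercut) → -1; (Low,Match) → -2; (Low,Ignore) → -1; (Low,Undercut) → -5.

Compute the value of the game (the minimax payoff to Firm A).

Row minima: High → -2, Mid → -1, Low → -5; maximin = -1.
Column maxima: Match → 7, Ignore → 1, Undercut → 5; minimax = 1.
-1 ≠ 1, so there is no saddle point; optimal play is mixed.
Low is strictly dominated by Mid, so Firm A never plays it.
Match is strictly dominated by Undercut (it gives Firm A strictly more in every row), so Firm B never plays it.
On the remaining 2×2 (High, Mid vs Ignore, Undercut):
Let Firm A play High with probability p. Expected payoff against Ignore: (-2)p + 1(1−p) = −3p + 1; against Undercut: 5p + (-1)(1−p) = 6p − 1.
Setting these equal: −3p + 1 = 6p − 1 ⇒ −9p = -2 ⇒ p = 2/9, and the value is (-3)·(2/9) + 1 = 1/3.
For Firm B: with q = P(Ignore), equating High's and Mid's payoffs gives −7q + 5 = 2q − 1 ⇒ q = 2/3.

1/3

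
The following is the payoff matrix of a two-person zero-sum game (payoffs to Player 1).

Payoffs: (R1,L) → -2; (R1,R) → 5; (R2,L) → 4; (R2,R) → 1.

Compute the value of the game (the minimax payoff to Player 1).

11/5

Row minima: R1 → -2, R2 → 1; maximin = 1.
Column maxima: L → 4, R → 5; minimax = 4.
1 ≠ 4, so there is no saddle point; optimal play is mixed.
Let Player 1 play R1 with probability p. Expected payoff against L: (-2)p + 4(1−p) = −6p + 4; against R: 5p + 1(1−p) = 4p + 1.
Setting these equal: −6p + 4 = 4p + 1 ⇒ −10p = -3 ⇒ p = 3/10, and the value is (-6)·(3/10) + 4 = 11/5.
For Player 2: with q = P(L), equating R1's and R2's payoffs gives −7q + 5 = 3q + 1 ⇒ q = 2/5.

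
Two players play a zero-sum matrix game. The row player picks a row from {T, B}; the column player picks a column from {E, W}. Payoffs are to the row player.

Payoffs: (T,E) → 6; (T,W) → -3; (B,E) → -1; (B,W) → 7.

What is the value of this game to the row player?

39/17

Row minima: T → -3, B → -1; maximin = -1.
Column maxima: E → 6, W → 7; minimax = 6.
-1 ≠ 6, so there is no saddle point; optimal play is mixed.
Let the row player play T with probability p. Expected payoff against E: 6p + (-1)(1−p) = 7p − 1; against W: (-3)p + 7(1−p) = −10p + 7.
Setting these equal: 7p − 1 = −10p + 7 ⇒ 17p = 8 ⇒ p = 8/17, and the value is (7)·(8/17) − 1 = 39/17.
For the column player: with q = P(E), equating T's and B's payoffs gives 9q − 3 = −8q + 7 ⇒ q = 10/17.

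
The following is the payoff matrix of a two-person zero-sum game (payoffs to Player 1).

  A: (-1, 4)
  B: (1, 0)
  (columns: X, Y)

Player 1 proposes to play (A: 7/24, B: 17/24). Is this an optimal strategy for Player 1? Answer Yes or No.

Against X this mix gives (7/24)·(-1) + (17/24)·1 = 5/12.
Against Y this mix gives (7/24)·4 + (17/24)·0 = 7/6.
Player 2 will play X, holding Player 1 to 5/12. Shifting weight toward the row that does better against X would raise this floor (the equalizing mix achieves 2/3 against both X and Y), so the proposed strategy is not optimal.

No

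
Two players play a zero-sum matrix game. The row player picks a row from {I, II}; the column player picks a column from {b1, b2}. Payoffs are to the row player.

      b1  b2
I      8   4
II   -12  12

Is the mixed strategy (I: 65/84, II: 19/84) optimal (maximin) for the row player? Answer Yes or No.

Against b1 this mix gives (65/84)·8 + (19/84)·(-12) = 73/21.
Against b2 this mix gives (65/84)·4 + (19/84)·12 = 122/21.
The column player will play b1, holding the row player to 73/21. Shifting weight toward the row that does better against b1 would raise this floor (the equalizing mix achieves 36/7 against both b1 and b2), so the proposed strategy is not optimal.

No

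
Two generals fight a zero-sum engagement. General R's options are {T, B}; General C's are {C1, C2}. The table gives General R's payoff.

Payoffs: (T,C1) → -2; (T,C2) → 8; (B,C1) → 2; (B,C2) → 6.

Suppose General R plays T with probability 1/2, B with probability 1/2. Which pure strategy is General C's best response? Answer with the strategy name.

If General C plays C1, General R's expected payoff is (1/2)·(-2) + (1/2)·2 = 0.
If General C plays C2, General R's expected payoff is (1/2)·8 + (1/2)·6 = 7.
General C minimizes General R's payoff; the smallest is 0, so the best response is C1.

C1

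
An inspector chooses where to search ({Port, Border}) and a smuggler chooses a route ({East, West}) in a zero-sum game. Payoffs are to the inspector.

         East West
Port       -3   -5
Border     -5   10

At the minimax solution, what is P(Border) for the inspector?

Row minima: Port → -5, Border → -5; maximin = -5.
Column maxima: East → -3, West → 10; minimax = -3.
-5 ≠ -3, so there is no saddle point; optimal play is mixed.
Let the inspector play Port with probability p. Expected payoff against East: (-3)p + (-5)(1−p) = 2p − 5; against West: (-5)p + 10(1−p) = −15p + 10.
Setting these equal: 2p − 5 = −15p + 10 ⇒ 17p = 15 ⇒ p = 15/17, and the value is (2)·(15/17) − 5 = -55/17.
For the smuggler: with q = P(East), equating Port's and Border's payoffs gives 2q − 5 = −15q + 10 ⇒ q = 15/17.

2/17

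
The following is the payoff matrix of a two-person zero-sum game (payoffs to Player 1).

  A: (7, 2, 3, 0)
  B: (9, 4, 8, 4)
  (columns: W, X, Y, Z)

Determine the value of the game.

Row minima: A → 0, B → 4; maximin = 4.
Column maxima: W → 9, X → 4, Y → 8, Z → 4; minimax = 4.
Since maximin = minimax = 4, there is a saddle point and the value is 4.

4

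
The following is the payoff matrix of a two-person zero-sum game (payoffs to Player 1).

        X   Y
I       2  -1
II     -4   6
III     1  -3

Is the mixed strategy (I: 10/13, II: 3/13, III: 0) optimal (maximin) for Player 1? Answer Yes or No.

Yes

Against X this mix gives (10/13)·2 + (3/13)·(-4) = 8/13.
Against Y this mix gives (10/13)·(-1) + (3/13)·6 = 8/13.
All of Player 2's active replies (X, Y) yield 8/13, and no column does worse for Player 1. The mix makes Player 2 indifferent and guarantees 8/13, so it is optimal.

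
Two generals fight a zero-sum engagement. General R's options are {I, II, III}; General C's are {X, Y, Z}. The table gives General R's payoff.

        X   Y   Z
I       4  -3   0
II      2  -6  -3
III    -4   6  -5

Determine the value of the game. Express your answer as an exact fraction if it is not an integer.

-15/14

Row minima: I → -3, II → -6, III → -5; maximin = -3.
Column maxima: X → 4, Y → 6, Z → 0; minimax = 0.
-3 ≠ 0, so there is no saddle point; optimal play is mixed.
II is strictly dominated by I, so General R never plays it.
X is strictly dominated by Z (it gives General R strictly more in every row), so General C never plays it.
On the remaining 2×2 (I, III vs Y, Z):
Let General R play I with probability p. Expected payoff against Y: (-3)p + 6(1−p) = −9p + 6; against Z: 0p + (-5)(1−p) = 5p − 5.
Setting these equal: −9p + 6 = 5p − 5 ⇒ −14p = -11 ⇒ p = 11/14, and the value is (-9)·(11/14) + 6 = -15/14.
For General C: with q = P(Y), equating I's and III's payoffs gives −3q = 11q − 5 ⇒ q = 5/14.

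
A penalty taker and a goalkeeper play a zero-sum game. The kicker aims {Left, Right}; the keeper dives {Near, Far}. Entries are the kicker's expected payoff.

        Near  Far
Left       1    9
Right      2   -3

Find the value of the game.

21/13

Row minima: Left → 1, Right → -3; maximin = 1.
Column maxima: Near → 2, Far → 9; minimax = 2.
1 ≠ 2, so there is no saddle point; optimal play is mixed.
Let the kicker play Left with probability p. Expected payoff against Near: 1p + 2(1−p) = −p + 2; against Far: 9p + (-3)(1−p) = 12p − 3.
Setting these equal: −p + 2 = 12p − 3 ⇒ −13p = -5 ⇒ p = 5/13, and the value is (-1)·(5/13) + 2 = 21/13.
For the keeper: with q = P(Near), equating Left's and Right's payoffs gives −8q + 9 = 5q − 3 ⇒ q = 12/13.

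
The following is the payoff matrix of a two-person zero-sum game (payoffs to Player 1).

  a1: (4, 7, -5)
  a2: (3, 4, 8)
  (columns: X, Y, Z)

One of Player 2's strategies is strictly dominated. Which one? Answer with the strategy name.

Y

X holds Player 1's payoff strictly below Y in every row: 4 < 7, 3 < 4.
So Y is strictly dominated for Player 2.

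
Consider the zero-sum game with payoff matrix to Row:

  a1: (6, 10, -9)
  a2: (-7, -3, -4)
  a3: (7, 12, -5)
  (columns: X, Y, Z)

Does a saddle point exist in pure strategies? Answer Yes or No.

Row minima: a1 → -9, a2 → -7, a3 → -5; maximin = -5.
Column maxima: X → 7, Y → 12, Z → -4; minimax = -4.
-5 ≠ -4, so no pure-strategy equilibrium exists.

No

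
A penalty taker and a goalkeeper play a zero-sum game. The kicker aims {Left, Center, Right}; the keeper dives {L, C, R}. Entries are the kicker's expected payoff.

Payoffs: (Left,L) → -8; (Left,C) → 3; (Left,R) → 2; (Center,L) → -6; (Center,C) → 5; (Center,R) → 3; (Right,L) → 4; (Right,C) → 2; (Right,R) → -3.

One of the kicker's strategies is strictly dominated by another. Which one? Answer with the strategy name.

Left

Center gives a strictly higher payoff than Left against every column: -6 > -8, 5 > 3, 3 > 2.
So Left is strictly dominated and the kicker never plays it.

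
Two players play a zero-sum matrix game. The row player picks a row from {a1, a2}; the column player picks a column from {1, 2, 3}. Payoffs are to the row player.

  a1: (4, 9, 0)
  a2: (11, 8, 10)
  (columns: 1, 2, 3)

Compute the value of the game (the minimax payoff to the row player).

90/11

Row minima: a1 → 0, a2 → 8; maximin = 8.
Column maxima: 1 → 11, 2 → 9, 3 → 10; minimax = 9.
8 ≠ 9, so there is no saddle point; optimal play is mixed.
1 is strictly dominated by 3 (it gives the row player strictly more in every row), so the column player never plays it.
On the remaining 2×2 (a1, a2 vs 2, 3):
Let the row player play a1 with probability p. Expected payoff against 2: 9p + 8(1−p) = p + 8; against 3: 0p + 10(1−p) = −10p + 10.
Setting these equal: p + 8 = −10p + 10 ⇒ 11p = 2 ⇒ p = 2/11, and the value is (1)·(2/11) + 8 = 90/11.
For the column player: with q = P(2), equating a1's and a2's payoffs gives 9q = −2q + 10 ⇒ q = 10/11.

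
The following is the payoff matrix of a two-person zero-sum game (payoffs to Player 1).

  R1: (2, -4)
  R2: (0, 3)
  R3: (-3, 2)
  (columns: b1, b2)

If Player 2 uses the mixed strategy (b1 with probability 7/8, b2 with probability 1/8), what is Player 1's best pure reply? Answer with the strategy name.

Expected payoff of R1: (7/8)·2 + (1/8)·(-4) = 5/4.
Expected payoff of R2: (7/8)·0 + (1/8)·3 = 3/8.
Expected payoff of R3: (7/8)·(-3) + (1/8)·2 = -19/8.
The largest is 5/4, so Player 1's best response is R1.

R1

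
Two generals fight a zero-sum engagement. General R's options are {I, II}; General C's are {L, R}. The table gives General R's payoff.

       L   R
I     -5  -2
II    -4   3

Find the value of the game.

-4

Row minima: I → -5, II → -4; maximin = -4.
Column maxima: L → -4, R → 3; minimax = -4.
Since maximin = minimax = -4, there is a saddle point and the value is -4.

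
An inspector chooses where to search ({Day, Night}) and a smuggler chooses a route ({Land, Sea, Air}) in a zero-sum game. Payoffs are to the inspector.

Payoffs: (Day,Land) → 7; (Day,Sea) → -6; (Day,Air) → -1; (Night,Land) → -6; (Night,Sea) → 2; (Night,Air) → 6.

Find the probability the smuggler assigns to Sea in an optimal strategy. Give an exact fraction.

Row minima: Day → -6, Night → -6; maximin = -6.
Column maxima: Land → 7, Sea → 2, Air → 6; minimax = 2.
-6 ≠ 2, so there is no saddle point; optimal play is mixed.
Air is strictly dominated by Sea (it gives the inspector strictly more in every row), so the smuggler never plays it.
On the remaining 2×2 (Day, Night vs Land, Sea):
Let the inspector play Day with probability p. Expected payoff against Land: 7p + (-6)(1−p) = 13p − 6; against Sea: (-6)p + 2(1−p) = −8p + 2.
Setting these equal: 13p − 6 = −8p + 2 ⇒ 21p = 8 ⇒ p = 8/21, and the value is (13)·(8/21) − 6 = -22/21.
For the smuggler: with q = P(Land), equating Day's and Night's payoffs gives 13q − 6 = −8q + 2 ⇒ q = 8/21.

13/21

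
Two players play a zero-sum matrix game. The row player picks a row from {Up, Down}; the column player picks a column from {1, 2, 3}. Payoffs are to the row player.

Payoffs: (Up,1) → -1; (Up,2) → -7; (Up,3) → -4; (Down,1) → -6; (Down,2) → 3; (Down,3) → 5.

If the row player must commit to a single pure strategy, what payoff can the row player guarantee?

-6

Row minima: Up → -7, Down → -6.
The best of these is -6.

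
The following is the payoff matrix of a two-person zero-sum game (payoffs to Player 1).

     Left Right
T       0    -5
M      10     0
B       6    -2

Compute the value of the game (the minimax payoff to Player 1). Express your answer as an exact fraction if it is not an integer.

Row minima: T → -5, M → 0, B → -2; maximin = 0.
Column maxima: Left → 10, Right → 0; minimax = 0.
Since maximin = minimax = 0, there is a saddle point and the value is 0.

0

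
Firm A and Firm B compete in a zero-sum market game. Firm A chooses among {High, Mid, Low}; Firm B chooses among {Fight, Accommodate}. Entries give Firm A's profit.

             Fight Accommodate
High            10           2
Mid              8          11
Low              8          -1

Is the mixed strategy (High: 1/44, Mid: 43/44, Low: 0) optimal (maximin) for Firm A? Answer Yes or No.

No

Against Fight this mix gives (1/44)·10 + (43/44)·8 = 177/22.
Against Accommodate this mix gives (1/44)·2 + (43/44)·11 = 475/44.
Firm B will play Fight, holding Firm A to 177/22. Shifting weight toward the row that does better against Fight would raise this floor (the equalizing mix achieves 94/11 against both Fight and Accommodate), so the proposed strategy is not optimal.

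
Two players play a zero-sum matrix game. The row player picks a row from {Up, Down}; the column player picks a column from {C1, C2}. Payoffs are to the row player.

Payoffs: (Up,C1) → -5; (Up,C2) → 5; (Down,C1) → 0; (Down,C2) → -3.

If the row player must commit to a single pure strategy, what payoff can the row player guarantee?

Row minima: Up → -5, Down → -3.
The best of these is -3.

-3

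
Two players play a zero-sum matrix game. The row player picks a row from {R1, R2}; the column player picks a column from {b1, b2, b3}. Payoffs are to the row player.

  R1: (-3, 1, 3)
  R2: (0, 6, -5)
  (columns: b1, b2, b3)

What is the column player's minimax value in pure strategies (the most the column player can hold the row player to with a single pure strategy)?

Column maxima: b1 → 0, b2 → 6, b3 → 3.
The smallest of these is 0.

0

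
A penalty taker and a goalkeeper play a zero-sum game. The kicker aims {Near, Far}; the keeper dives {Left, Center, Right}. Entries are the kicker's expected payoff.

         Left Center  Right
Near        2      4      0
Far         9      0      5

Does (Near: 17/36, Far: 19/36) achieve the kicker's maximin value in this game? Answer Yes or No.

Against Left this mix gives (17/36)·2 + (19/36)·9 = 205/36.
Against Center this mix gives (17/36)·4 + (19/36)·0 = 17/9.
Against Right this mix gives (17/36)·0 + (19/36)·5 = 95/36.
The keeper will play Center, holding the kicker to 17/9. Shifting weight toward the row that does better against Center would raise this floor (the equalizing mix achieves 20/9 against both Center and Right), so the proposed strategy is not optimal.

No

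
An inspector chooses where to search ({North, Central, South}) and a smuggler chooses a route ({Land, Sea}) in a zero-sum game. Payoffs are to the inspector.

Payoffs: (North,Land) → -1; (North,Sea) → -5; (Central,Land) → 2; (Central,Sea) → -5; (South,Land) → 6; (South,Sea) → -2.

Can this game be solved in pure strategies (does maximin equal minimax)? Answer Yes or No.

Yes

Row minima: North → -5, Central → -5, South → -2; maximin = -2.
Column maxima: Land → 6, Sea → -2; minimax = -2.
maximin = minimax = -2, so a saddle point exists.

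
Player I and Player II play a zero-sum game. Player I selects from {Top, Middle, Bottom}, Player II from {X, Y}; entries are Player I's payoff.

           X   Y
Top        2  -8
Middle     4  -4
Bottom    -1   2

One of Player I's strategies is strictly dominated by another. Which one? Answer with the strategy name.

Middle gives a strictly higher payoff than Top against every column: 4 > 2, -4 > -8.
So Top is strictly dominated and Player I never plays it.

Top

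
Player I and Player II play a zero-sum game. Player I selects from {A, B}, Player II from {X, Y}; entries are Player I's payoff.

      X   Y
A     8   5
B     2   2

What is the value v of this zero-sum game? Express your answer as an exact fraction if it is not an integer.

5

Row minima: A → 5, B → 2; maximin = 5.
Column maxima: X → 8, Y → 5; minimax = 5.
Since maximin = minimax = 5, there is a saddle point and the value is 5.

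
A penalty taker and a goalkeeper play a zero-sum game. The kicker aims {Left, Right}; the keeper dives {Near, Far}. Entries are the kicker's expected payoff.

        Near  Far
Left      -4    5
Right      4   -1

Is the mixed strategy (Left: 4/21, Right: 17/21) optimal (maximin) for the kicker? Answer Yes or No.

Against Near this mix gives (4/21)·(-4) + (17/21)·4 = 52/21.
Against Far this mix gives (4/21)·5 + (17/21)·(-1) = 1/7.
The keeper will play Far, holding the kicker to 1/7. Shifting weight toward the row that does better against Far would raise this floor (the equalizing mix achieves 8/7 against both Far and Near), so the proposed strategy is not optimal.

No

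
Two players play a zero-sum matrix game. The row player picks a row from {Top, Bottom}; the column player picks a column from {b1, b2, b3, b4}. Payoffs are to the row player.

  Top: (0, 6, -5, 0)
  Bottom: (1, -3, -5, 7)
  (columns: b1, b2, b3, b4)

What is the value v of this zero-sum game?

Row minima: Top → -5, Bottom → -5; maximin = -5.
Column maxima: b1 → 1, b2 → 6, b3 → -5, b4 → 7; minimax = -5.
Since maximin = minimax = -5, there is a saddle point and the value is -5.

-5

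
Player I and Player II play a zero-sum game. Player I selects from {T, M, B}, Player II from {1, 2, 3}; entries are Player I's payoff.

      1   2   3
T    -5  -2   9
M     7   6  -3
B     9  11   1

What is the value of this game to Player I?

Row minima: T → -5, M → -3, B → 1; maximin = 1.
Column maxima: 1 → 9, 2 → 11, 3 → 9; minimax = 9.
1 ≠ 9, so there is no saddle point; optimal play is mixed.
M is strictly dominated by B, so Player I never plays it.
With M eliminated, 2 is strictly dominated by 1 (it gives Player I strictly more in every remaining row), so Player II never plays it.
On the remaining 2×2 (T, B vs 1, 3):
Let Player I play T with probability p. Expected payoff against 1: (-5)p + 9(1−p) = −14p + 9; against 3: 9p + 1(1−p) = 8p + 1.
Setting these equal: −14p + 9 = 8p + 1 ⇒ −22p = -8 ⇒ p = 4/11, and the value is (-14)·(4/11) + 9 = 43/11.
For Player II: with q = P(1), equating T's and B's payoffs gives −14q + 9 = 8q + 1 ⇒ q = 4/11.

43/11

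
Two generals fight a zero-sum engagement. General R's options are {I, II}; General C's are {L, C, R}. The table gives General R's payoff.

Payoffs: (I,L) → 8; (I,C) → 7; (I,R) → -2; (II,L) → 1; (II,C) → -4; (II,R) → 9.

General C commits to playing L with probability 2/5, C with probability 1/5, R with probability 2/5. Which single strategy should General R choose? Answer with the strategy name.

Expected payoff of I: (2/5)·8 + (1/5)·7 + (2/5)·(-2) = 19/5.
Expected payoff of II: (2/5)·1 + (1/5)·(-4) + (2/5)·9 = 16/5.
The largest is 19/5, so General R's best response is I.

I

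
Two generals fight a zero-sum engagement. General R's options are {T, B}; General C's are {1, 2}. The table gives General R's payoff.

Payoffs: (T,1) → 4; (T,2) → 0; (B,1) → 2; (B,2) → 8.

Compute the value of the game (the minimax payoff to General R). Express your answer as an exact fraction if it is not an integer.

16/5

Row minima: T → 0, B → 2; maximin = 2.
Column maxima: 1 → 4, 2 → 8; minimax = 4.
2 ≠ 4, so there is no saddle point; optimal play is mixed.
Let General R play T with probability p. Expected payoff against 1: 4p + 2(1−p) = 2p + 2; against 2: 0p + 8(1−p) = −8p + 8.
Setting these equal: 2p + 2 = −8p + 8 ⇒ 10p = 6 ⇒ p = 3/5, and the value is (2)·(3/5) + 2 = 16/5.
For General C: with q = P(1), equating T's and B's payoffs gives 4q = −6q + 8 ⇒ q = 4/5.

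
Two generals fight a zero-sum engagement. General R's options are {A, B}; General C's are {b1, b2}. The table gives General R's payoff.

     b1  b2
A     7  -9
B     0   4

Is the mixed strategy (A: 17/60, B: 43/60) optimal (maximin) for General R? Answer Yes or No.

Against b1 this mix gives (17/60)·7 + (43/60)·0 = 119/60.
Against b2 this mix gives (17/60)·(-9) + (43/60)·4 = 19/60.
General C will play b2, holding General R to 19/60. Shifting weight toward the row that does better against b2 would raise this floor (the equalizing mix achieves 7/5 against both b2 and b1), so the proposed strategy is not optimal.

No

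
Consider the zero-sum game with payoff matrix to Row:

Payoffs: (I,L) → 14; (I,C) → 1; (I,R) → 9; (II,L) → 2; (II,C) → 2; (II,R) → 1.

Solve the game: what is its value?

Row minima: I → 1, II → 1; maximin = 1.
Column maxima: L → 14, C → 2, R → 9; minimax = 2.
1 ≠ 2, so there is no saddle point; optimal play is mixed.
L is strictly dominated by R (it gives Row strictly more in every row), so Column never plays it.
On the remaining 2×2 (I, II vs C, R):
Let Row play I with probability p. Expected payoff against C: 1p + 2(1−p) = −p + 2; against R: 9p + 1(1−p) = 8p + 1.
Setting these equal: −p + 2 = 8p + 1 ⇒ −9p = -1 ⇒ p = 1/9, and the value is (-1)·(1/9) + 2 = 17/9.
For Column: with q = P(C), equating I's and II's payoffs gives −8q + 9 = q + 1 ⇒ q = 8/9.

17/9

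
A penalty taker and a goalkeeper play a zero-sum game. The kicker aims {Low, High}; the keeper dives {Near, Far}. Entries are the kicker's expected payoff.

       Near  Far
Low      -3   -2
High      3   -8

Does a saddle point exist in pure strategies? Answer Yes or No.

No

Row minima: Low → -3, High → -8; maximin = -3.
Column maxima: Near → 3, Far → -2; minimax = -2.
-3 ≠ -2, so no pure-strategy equilibrium exists.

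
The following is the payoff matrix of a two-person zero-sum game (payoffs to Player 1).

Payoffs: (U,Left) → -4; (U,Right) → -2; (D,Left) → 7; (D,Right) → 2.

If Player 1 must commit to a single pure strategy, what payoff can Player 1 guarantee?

2

Row minima: U → -4, D → 2.
The best of these is 2.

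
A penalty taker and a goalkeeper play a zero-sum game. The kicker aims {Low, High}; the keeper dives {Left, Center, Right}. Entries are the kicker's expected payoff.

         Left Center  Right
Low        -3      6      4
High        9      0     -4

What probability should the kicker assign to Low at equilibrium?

13/20

Row minima: Low → -3, High → -4; maximin = -3.
Column maxima: Left → 9, Center → 6, Right → 4; minimax = 4.
-3 ≠ 4, so there is no saddle point; optimal play is mixed.
Center is strictly dominated by Right (it gives the kicker strictly more in every row), so the keeper never plays it.
On the remaining 2×2 (Low, High vs Left, Right):
Let the kicker play Low with probability p. Expected payoff against Left: (-3)p + 9(1−p) = −12p + 9; against Right: 4p + (-4)(1−p) = 8p − 4.
Setting these equal: −12p + 9 = 8p − 4 ⇒ −20p = -13 ⇒ p = 13/20, and the value is (-12)·(13/20) + 9 = 6/5.
For the keeper: with q = P(Left), equating Low's and High's payoffs gives −7q + 4 = 13q − 4 ⇒ q = 2/5.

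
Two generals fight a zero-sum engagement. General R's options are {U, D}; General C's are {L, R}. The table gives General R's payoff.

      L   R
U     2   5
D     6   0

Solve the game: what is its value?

Row minima: U → 2, D → 0; maximin = 2.
Column maxima: L → 6, R → 5; minimax = 5.
2 ≠ 5, so there is no saddle point; optimal play is mixed.
Let General R play U with probability p. Expected payoff against L: 2p + 6(1−p) = −4p + 6; against R: 5p + 0(1−p) = 5p.
Setting these equal: −4p + 6 = 5p ⇒ −9p = -6 ⇒ p = 2/3, and the value is (-4)·(2/3) + 6 = 10/3.
For General C: with q = P(L), equating U's and D's payoffs gives −3q + 5 = 6q ⇒ q = 5/9.

10/3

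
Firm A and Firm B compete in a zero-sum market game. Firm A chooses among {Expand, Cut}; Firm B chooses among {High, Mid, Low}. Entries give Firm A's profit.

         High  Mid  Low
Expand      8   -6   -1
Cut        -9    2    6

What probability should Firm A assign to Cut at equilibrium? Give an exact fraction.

14/25

Row minima: Expand → -6, Cut → -9; maximin = -6.
Column maxima: High → 8, Mid → 2, Low → 6; minimax = 2.
-6 ≠ 2, so there is no saddle point; optimal play is mixed.
Low is strictly dominated by Mid (it gives Firm A strictly more in every row), so Firm B never plays it.
On the remaining 2×2 (Expand, Cut vs High, Mid):
Let Firm A play Expand with probability p. Expected payoff against High: 8p + (-9)(1−p) = 17p − 9; against Mid: (-6)p + 2(1−p) = −8p + 2.
Setting these equal: 17p − 9 = −8p + 2 ⇒ 25p = 11 ⇒ p = 11/25, and the value is (17)·(11/25) − 9 = -38/25.
For Firm B: with q = P(High), equating Expand's and Cut's payoffs gives 14q − 6 = −11q + 2 ⇒ q = 8/25.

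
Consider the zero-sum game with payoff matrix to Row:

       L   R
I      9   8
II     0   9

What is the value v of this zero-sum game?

Row minima: I → 8, II → 0; maximin = 8.
Column maxima: L → 9, R → 9; minimax = 9.
8 ≠ 9, so there is no saddle point; optimal play is mixed.
Let Row play I with probability p. Expected payoff against L: 9p + 0(1−p) = 9p; against R: 8p + 9(1−p) = −p + 9.
Setting these equal: 9p = −p + 9 ⇒ 10p = 9 ⇒ p = 9/10, and the value is (9)·(9/10) = 81/10.
For Column: with q = P(L), equating I's and II's payoffs gives q + 8 = −9q + 9 ⇒ q = 1/10.

81/10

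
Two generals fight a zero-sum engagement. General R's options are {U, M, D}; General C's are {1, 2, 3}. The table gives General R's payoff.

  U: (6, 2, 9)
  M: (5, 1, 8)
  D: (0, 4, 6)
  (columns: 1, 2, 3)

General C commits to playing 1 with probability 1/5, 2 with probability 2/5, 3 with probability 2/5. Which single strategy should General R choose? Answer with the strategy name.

Expected payoff of U: (1/5)·6 + (2/5)·2 + (2/5)·9 = 28/5.
Expected payoff of M: (1/5)·5 + (2/5)·1 + (2/5)·8 = 23/5.
Expected payoff of D: (1/5)·0 + (2/5)·4 + (2/5)·6 = 4.
The largest is 28/5, so General R's best response is U.

U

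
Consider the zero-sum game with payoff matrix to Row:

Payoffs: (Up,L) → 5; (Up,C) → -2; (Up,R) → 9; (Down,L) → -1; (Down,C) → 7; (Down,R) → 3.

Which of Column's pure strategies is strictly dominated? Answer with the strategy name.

R

L holds Row's payoff strictly below R in every row: 5 < 9, -1 < 3.
So R is strictly dominated for Column.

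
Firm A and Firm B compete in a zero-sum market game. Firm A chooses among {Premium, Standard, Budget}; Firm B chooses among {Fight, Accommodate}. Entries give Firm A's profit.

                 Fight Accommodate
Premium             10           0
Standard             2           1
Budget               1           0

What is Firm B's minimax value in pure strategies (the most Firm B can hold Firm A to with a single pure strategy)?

Column maxima: Fight → 10, Accommodate → 1.
The smallest of these is 1.

1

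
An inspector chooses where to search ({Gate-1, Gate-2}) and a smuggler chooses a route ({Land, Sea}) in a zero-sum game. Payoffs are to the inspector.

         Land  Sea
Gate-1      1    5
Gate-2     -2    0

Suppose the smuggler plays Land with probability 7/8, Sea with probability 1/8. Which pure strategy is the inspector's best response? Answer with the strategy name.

Expected payoff of Gate-1: (7/8)·1 + (1/8)·5 = 3/2.
Expected payoff of Gate-2: (7/8)·(-2) + (1/8)·0 = -7/4.
The largest is 3/2, so the inspector's best response is Gate-1.

Gate-1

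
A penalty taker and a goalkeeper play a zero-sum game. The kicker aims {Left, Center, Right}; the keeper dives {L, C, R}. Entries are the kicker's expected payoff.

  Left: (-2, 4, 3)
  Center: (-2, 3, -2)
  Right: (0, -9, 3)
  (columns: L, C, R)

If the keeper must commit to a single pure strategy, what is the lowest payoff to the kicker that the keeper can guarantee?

0

Column maxima: L → 0, C → 4, R → 3.
The smallest of these is 0.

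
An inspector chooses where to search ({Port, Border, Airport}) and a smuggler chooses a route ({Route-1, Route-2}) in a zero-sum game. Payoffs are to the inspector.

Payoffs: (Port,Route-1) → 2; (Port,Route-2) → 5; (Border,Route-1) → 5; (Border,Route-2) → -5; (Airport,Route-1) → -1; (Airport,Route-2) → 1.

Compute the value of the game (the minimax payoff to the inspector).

35/13

Row minima: Port → 2, Border → -5, Airport → -1; maximin = 2.
Column maxima: Route-1 → 5, Route-2 → 5; minimax = 5.
2 ≠ 5, so there is no saddle point; optimal play is mixed.
Airport is strictly dominated by Port, so the inspector never plays it.
On the remaining 2×2 (Port, Border vs Route-1, Route-2):
Let the inspector play Port with probability p. Expected payoff against Route-1: 2p + 5(1−p) = −3p + 5; against Route-2: 5p + (-5)(1−p) = 10p − 5.
Setting these equal: −3p + 5 = 10p − 5 ⇒ −13p = -10 ⇒ p = 10/13, and the value is (-3)·(10/13) + 5 = 35/13.
For the smuggler: with q = P(Route-1), equating Port's and Border's payoffs gives −3q + 5 = 10q − 5 ⇒ q = 10/13.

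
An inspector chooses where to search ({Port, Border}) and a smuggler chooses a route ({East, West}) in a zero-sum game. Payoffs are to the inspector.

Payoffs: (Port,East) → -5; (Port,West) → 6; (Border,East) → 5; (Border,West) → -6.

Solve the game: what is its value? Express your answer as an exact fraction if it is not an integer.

0

Row minima: Port → -5, Border → -6; maximin = -5.
Column maxima: East → 5, West → 6; minimax = 5.
-5 ≠ 5, so there is no saddle point; optimal play is mixed.
Let the inspector play Port with probability p. Expected payoff against East: (-5)p + 5(1−p) = −10p + 5; against West: 6p + (-6)(1−p) = 12p − 6.
Setting these equal: −10p + 5 = 12p − 6 ⇒ −22p = -11 ⇒ p = 1/2, and the value is (-10)·(1/2) + 5 = 0.
For the smuggler: with q = P(East), equating Port's and Border's payoffs gives −11q + 6 = 11q − 6 ⇒ q = 6/11.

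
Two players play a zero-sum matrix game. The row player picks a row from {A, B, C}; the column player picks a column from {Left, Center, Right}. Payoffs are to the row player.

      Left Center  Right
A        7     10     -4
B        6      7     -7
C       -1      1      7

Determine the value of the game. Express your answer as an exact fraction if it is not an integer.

45/19

Row minima: A → -4, B → -7, C → -1; maximin = -1.
Column maxima: Left → 7, Center → 10, Right → 7; minimax = 7.
-1 ≠ 7, so there is no saddle point; optimal play is mixed.
B is strictly dominated by A, so the row player never plays it.
Center is strictly dominated by Left (it gives the row player strictly more in every row), so the column player never plays it.
On the remaining 2×2 (A, C vs Left, Right):
Let the row player play A with probability p. Expected payoff against Left: 7p + (-1)(1−p) = 8p − 1; against Right: (-4)p + 7(1−p) = −11p + 7.
Setting these equal: 8p − 1 = −11p + 7 ⇒ 19p = 8 ⇒ p = 8/19, and the value is (8)·(8/19) − 1 = 45/19.
For the column player: with q = P(Left), equating A's and C's payoffs gives 11q − 4 = −8q + 7 ⇒ q = 11/19.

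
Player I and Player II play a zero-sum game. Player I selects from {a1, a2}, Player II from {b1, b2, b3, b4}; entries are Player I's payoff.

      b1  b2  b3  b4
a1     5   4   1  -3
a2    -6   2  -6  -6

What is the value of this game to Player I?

Row minima: a1 → -3, a2 → -6; maximin = -3.
Column maxima: b1 → 5, b2 → 4, b3 → 1, b4 → -3; minimax = -3.
Since maximin = minimax = -3, there is a saddle point and the value is -3.

-3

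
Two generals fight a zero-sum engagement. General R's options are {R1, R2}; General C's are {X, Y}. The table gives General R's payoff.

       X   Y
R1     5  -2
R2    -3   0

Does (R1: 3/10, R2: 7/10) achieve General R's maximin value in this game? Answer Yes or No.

Yes

Against X this mix gives (3/10)·5 + (7/10)·(-3) = -3/5.
Against Y this mix gives (3/10)·(-2) + (7/10)·0 = -3/5.
All of General C's active replies (X, Y) yield -3/5, and no column does worse for General R. The mix makes General C indifferent and guarantees -3/5, so it is optimal.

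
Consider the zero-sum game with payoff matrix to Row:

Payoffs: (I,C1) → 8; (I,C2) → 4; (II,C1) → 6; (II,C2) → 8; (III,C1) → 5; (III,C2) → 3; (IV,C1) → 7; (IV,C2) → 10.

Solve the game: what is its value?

Row minima: I → 4, II → 6, III → 3, IV → 7; maximin = 7.
Column maxima: C1 → 8, C2 → 10; minimax = 8.
7 ≠ 8, so there is no saddle point; optimal play is mixed.
II is strictly dominated by IV, so Row never plays it.
III is strictly dominated by I, so Row never plays it.
On the remaining 2×2 (I, IV vs C1, C2):
Let Row play I with probability p. Expected payoff against C1: 8p + 7(1−p) = p + 7; against C2: 4p + 10(1−p) = −6p + 10.
Setting these equal: p + 7 = −6p + 10 ⇒ 7p = 3 ⇒ p = 3/7, and the value is (1)·(3/7) + 7 = 52/7.
For Column: with q = P(C1), equating I's and IV's payoffs gives 4q + 4 = −3q + 10 ⇒ q = 6/7.

52/7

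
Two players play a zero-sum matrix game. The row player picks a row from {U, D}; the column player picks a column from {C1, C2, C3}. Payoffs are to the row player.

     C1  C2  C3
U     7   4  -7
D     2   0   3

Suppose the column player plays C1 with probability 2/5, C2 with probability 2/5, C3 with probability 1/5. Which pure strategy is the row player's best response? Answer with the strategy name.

Expected payoff of U: (2/5)·7 + (2/5)·4 + (1/5)·(-7) = 3.
Expected payoff of D: (2/5)·2 + (2/5)·0 + (1/5)·3 = 7/5.
The largest is 3, so the row player's best response is U.

U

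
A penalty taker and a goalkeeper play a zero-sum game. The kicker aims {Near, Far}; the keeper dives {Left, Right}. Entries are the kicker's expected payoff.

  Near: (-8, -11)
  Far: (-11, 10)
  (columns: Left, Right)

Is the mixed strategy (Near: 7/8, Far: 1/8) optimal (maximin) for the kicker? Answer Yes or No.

Against Left this mix gives (7/8)·(-8) + (1/8)·(-11) = -67/8.
Against Right this mix gives (7/8)·(-11) + (1/8)·10 = -67/8.
All of the keeper's active replies (Left, Right) yield -67/8, and no column does worse for the kicker. The mix makes the keeper indifferent and guarantees -67/8, so it is optimal.

Yes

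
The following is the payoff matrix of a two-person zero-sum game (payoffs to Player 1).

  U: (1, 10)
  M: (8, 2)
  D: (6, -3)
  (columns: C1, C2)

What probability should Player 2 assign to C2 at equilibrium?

7/15

Row minima: U → 1, M → 2, D → -3; maximin = 2.
Column maxima: C1 → 8, C2 → 10; minimax = 8.
2 ≠ 8, so there is no saddle point; optimal play is mixed.
D is strictly dominated by M, so Player 1 never plays it.
On the remaining 2×2 (U, M vs C1, C2):
Let Player 1 play U with probability p. Expected payoff against C1: 1p + 8(1−p) = −7p + 8; against C2: 10p + 2(1−p) = 8p + 2.
Setting these equal: −7p + 8 = 8p + 2 ⇒ −15p = -6 ⇒ p = 2/5, and the value is (-7)·(2/5) + 8 = 26/5.
For Player 2: with q = P(C1), equating U's and M's payoffs gives −9q + 10 = 6q + 2 ⇒ q = 8/15.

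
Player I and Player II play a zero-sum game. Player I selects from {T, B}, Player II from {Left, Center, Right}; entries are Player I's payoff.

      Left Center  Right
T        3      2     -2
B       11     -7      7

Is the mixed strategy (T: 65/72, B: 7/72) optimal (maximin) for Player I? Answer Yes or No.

Against Left this mix gives (65/72)·3 + (7/72)·11 = 34/9.
Against Center this mix gives (65/72)·2 + (7/72)·(-7) = 9/8.
Against Right this mix gives (65/72)·(-2) + (7/72)·7 = -9/8.
Player II will play Right, holding Player I to -9/8. Shifting weight toward the row that does better against Right would raise this floor (the equalizing mix achieves 0 against both Right and Center), so the proposed strategy is not optimal.

No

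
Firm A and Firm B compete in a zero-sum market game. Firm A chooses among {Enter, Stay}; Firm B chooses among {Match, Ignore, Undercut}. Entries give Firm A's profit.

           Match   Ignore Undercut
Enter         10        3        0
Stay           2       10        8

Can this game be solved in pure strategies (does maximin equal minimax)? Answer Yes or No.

Row minima: Enter → 0, Stay → 2; maximin = 2.
Column maxima: Match → 10, Ignore → 10, Undercut → 8; minimax = 8.
2 ≠ 8, so no pure-strategy equilibrium exists.

No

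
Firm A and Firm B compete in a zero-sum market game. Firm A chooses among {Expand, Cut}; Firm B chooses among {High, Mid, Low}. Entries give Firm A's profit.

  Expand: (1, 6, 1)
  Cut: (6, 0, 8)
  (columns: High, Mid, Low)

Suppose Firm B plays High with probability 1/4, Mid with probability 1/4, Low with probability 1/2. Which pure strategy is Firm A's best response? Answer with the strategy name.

Cut

Expected payoff of Expand: (1/4)·1 + (1/4)·6 + (1/2)·1 = 9/4.
Expected payoff of Cut: (1/4)·6 + (1/4)·0 + (1/2)·8 = 11/2.
The largest is 11/2, so Firm A's best response is Cut.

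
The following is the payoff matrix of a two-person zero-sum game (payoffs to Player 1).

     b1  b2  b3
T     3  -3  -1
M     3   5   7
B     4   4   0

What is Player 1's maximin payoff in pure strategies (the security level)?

Row minima: T → -3, M → 3, B → 0.
The best of these is 3.

3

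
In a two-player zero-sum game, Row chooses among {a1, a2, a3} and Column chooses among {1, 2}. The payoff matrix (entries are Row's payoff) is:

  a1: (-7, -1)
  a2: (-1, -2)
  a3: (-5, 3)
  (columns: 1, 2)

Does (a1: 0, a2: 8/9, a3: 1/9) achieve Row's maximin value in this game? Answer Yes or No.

Against 1 this mix gives (8/9)·(-1) + (1/9)·(-5) = -13/9.
Against 2 this mix gives (8/9)·(-2) + (1/9)·3 = -13/9.
All of Column's active replies (1, 2) yield -13/9, and no column does worse for Row. The mix makes Column indifferent and guarantees -13/9, so it is optimal.

Yes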